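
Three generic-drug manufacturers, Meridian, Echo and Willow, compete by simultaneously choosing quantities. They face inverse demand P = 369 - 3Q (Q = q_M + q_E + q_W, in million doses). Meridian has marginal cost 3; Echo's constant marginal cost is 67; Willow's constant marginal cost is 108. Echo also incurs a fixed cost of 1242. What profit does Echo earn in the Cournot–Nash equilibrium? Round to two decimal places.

Meridian's profit: π_M = (369 - 3Q)q_M - (3q_M). Setting ∂π_M/∂q_M = 0: 366 - 6q_M - 3(q_E + q_W) = 0.
Echo's profit: π_E = (369 - 3Q)q_E - (67q_E). Setting ∂π_E/∂q_E = 0: 302 - 6q_E - 3(q_M + q_W) = 0.
Willow's first-order condition: 261 - 6q_W - 3(q_M + q_E) = 0.
Summing all 3 equations gives 929 − 12Q = 0, hence Q = 929/12.
Back-substituting: q_M = (366 − 929/4)/3 = 535/12, q_E = (302 − 929/4)/3 = 93/4, q_W = (261 − 929/4)/3 = 115/12.
Price P = 369 - 3·(929/12) = 547/4.
Echo's profit: (547/4 - 67)·(93/4) - 1242 = 379.6875.

379.69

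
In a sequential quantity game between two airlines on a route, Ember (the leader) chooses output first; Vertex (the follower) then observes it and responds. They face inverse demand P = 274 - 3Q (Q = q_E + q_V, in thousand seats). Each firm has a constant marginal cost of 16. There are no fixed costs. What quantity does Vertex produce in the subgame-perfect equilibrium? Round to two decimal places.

21.50

The follower Vertex best-responds to any q_E: π_V = (274 - 3Q)q_V - 16q_V.
Setting the follower's marginal profit to zero, 258 - 3q_E - 6q_V = 0, i.e. q_V = (258 - 3q_E)/6.
Ember substitutes q_V(q_E) into its own profit: π_E = q_E(274 - 3q_E - (258 - 3q_E)/2) - 16q_E = (145 - (3/2)q_E)q_E - 16q_E.
The leader's first-order condition 129 - 3q_E = 0 yields q_E = 43.
Then q_V = (258 - 3·43)/6 = 43/2.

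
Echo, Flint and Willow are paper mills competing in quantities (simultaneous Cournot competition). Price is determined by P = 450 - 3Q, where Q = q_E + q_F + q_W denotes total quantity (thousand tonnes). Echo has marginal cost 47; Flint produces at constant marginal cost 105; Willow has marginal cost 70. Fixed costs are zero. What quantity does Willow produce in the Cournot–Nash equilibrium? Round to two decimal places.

32.67

Echo's profit: π_E = (450 - 3Q)q_E - (47q_E). Setting ∂π_E/∂q_E = 0: 403 - 6q_E - 3(q_F + q_W) = 0.
Flint's first-order condition: 345 - 6q_F - 3(q_E + q_W) = 0.
Willow's first-order condition: 380 - 6q_W - 3(q_E + q_F) = 0.
Adding the 3 first-order conditions: 1128 − 12Q = 0, so Q = 94.
Back-substituting: q_E = (403 − 282)/3 = 121/3, q_F = (345 − 282)/3 = 21, q_W = (380 − 282)/3 = 98/3.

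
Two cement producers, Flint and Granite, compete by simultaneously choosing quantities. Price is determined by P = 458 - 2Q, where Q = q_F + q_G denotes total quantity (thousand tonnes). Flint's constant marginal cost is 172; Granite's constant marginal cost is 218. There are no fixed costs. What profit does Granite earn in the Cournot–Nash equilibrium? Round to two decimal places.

Flint's profit: π_F = (458 - 2Q)q_F - (172q_F). Setting ∂π_F/∂q_F = 0: 286 - 4q_F - 2(q_G) = 0.
Granite's profit: π_G = (458 - 2Q)q_G - (218q_G). Setting ∂π_G/∂q_G = 0: 240 - 4q_G - 2(q_F) = 0.
Rearranging gives the reaction functions q_F = (286 - 2q_G)/4 and q_G = (240 - 2q_F)/4.
Solving the pair: q_F = 166/3, q_G = 97/3.
Price P = 458 - 2·(263/3) = 848/3.
Granite's profit: (848/3 - 218)·(97/3) = 2090.8889.

2090.89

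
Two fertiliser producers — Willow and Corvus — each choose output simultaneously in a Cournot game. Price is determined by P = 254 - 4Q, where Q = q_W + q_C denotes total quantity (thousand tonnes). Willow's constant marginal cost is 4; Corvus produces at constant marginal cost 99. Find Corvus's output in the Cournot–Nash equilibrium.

5

Willow's profit: π_W = (254 - 4Q)q_W - (4q_W). Setting ∂π_W/∂q_W = 0: 250 - 8q_W - 4(q_C) = 0.
Corvus's first-order condition: 155 - 8q_C - 4(q_W) = 0.
Rearranging gives the reaction functions q_W = (250 - 4q_C)/8 and q_C = (155 - 4q_W)/8.
Substituting one into the other gives q_W = 115/4 and q_C = 5.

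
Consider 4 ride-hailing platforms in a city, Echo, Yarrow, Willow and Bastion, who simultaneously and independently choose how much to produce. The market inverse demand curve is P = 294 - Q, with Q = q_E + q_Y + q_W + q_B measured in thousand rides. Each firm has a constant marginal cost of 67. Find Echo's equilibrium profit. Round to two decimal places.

A representative firm's profit is π_i = q_i(294 - Q) - 67q_i.
First-order condition (treating rivals' output as given): 227 - 2q_i - Σ_{j≠i} q_j = 0.
By symmetry each firm produces the same amount; substituting Σ_{j≠i} q_j = 3q_i yields q_i = 227/5.
Price P = 294 - 908/5 = 562/5.
Echo's profit: (562/5 - 67)·(227/5) = 2061.1600.

2061.16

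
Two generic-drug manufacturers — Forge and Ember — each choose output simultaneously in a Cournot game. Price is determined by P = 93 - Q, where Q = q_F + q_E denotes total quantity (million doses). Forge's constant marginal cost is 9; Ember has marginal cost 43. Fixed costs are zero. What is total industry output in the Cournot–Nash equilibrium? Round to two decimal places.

44.67

Forge's profit: π_F = (93 - Q)q_F - (9q_F). Setting ∂π_F/∂q_F = 0: 84 - 2q_F - (q_E) = 0.
Ember's first-order condition: 50 - 2q_E - (q_F) = 0.
Rearranging gives the reaction functions q_F = (84 - q_E)/2 and q_E = (50 - q_F)/2.
Substituting one into the other gives q_F = 118/3 and q_E = 16/3.
Total output Q = 118/3 + 16/3 = 134/3.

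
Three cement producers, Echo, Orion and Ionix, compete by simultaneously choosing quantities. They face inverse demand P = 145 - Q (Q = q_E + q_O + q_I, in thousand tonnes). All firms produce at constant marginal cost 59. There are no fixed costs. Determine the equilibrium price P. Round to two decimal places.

80.50

Each firm earns π_i = (145 - Q)q_i - 59q_i.
Setting ∂π_i/∂q_i = 0 with rivals' quantities fixed: 86 - 2q_i - Σ_{j≠i} q_j = 0.
By symmetry each firm produces the same amount; substituting Σ_{j≠i} q_j = 2q_i yields q_i = 86/4 = 43/2.
Total output Q = 129/2, so price P = 145 - 129/2 = 161/2.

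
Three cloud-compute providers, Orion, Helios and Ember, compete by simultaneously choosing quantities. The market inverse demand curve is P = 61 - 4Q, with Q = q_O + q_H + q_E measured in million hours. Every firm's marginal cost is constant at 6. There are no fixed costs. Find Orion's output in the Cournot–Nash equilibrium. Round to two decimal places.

Each firm earns π_i = (61 - 4Q)q_i - 6q_i.
First-order condition (treating rivals' output as given): 55 - 8q_i - 4·Σ_{j≠i} q_j = 0.
With identical firms every q_j equals q_i, so Σ_{j≠i} q_j = 2q_i and 55 = 16q_i, giving q_i = 55/16.

3.44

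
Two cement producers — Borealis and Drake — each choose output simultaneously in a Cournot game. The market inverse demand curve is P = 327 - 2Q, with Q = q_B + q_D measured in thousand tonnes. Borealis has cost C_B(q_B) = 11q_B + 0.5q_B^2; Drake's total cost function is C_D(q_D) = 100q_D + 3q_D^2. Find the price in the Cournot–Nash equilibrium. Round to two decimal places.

Borealis's profit: π_B = (327 - 2Q)q_B - (11q_B + (1/2)q_B²). Setting ∂π_B/∂q_B = 0: 316 - 5q_B - 2(q_D) = 0.
Drake's profit: π_D = (327 - 2Q)q_D - (100q_D + 3q_D²). Setting ∂π_D/∂q_D = 0: 227 - 10q_D - 2(q_B) = 0.
Best responses: q_B = (316 - 2q_D)/5, q_D = (227 - 2q_B)/10.
Substituting one into the other gives q_B = 1353/23 and q_D = 503/46.
Total output Q = 69.7609, so price P = 327 - 2·69.7609 = 187.4783.

187.48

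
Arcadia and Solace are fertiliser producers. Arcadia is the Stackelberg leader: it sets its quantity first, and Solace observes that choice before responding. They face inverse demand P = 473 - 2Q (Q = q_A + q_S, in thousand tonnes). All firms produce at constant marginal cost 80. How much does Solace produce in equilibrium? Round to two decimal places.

49.13

The follower Solace best-responds to any q_A: π_S = (473 - 2Q)q_S - 80q_S.
∂π_S/∂q_S = 393 - 2q_A - 4q_S = 0 gives the reaction function q_S = (393 - 2q_A)/4.
Arcadia substitutes q_S(q_A) into its own profit: π_A = q_A(473 - 2q_A - (393 - 2q_A)/2) - 80q_A = (553/2 - q_A)q_A - 80q_A.
Leader FOC: 393/2 - 2q_A = 0, so q_A = 393/4.
Then q_S = (393 - 2·(393/4))/4 = 393/8.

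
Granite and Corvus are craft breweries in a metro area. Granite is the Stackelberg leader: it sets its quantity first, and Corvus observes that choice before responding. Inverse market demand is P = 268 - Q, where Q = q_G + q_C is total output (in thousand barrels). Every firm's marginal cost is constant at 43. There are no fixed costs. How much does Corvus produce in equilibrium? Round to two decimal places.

Solve by backward induction. Given q_G, the follower Corvus maximises π_C = (268 - q_G - q_C)q_C - 43q_C.
∂π_C/∂q_C = 225 - q_G - 2q_C = 0 gives the reaction function q_C = (225 - q_G)/2.
Granite substitutes q_C(q_G) into its own profit: π_G = q_G(268 - q_G - (225 - q_G)/2) - 43q_G = (311/2 - (1/2)q_G)q_G - 43q_G.
The leader's first-order condition 225/2 - q_G = 0 yields q_G = 225/2.
Then q_C = (225 - 225/2)/2 = 225/4.

56.25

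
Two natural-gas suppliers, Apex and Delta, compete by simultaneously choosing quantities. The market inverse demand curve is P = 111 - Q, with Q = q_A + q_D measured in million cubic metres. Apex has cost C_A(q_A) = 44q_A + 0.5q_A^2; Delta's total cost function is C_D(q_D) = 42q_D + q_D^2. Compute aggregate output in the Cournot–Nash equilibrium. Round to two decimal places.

30.82

Apex's profit: π_A = (111 - Q)q_A - (44q_A + (1/2)q_A²). Setting ∂π_A/∂q_A = 0: 67 - 3q_A - (q_D) = 0.
Delta's first-order condition: 69 - 4q_D - (q_A) = 0.
So q_A = (67 - q_D)/3 and q_D = (69 - q_A)/4.
Substituting one into the other gives q_A = 199/11 and q_D = 140/11.
Total output Q = 199/11 + 140/11 = 339/11.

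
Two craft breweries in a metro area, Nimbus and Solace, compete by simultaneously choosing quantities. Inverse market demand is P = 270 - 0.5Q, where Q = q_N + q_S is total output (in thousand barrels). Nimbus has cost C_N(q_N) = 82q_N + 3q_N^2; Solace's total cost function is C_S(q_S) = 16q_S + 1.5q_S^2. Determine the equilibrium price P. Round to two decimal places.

228.40

Nimbus's profit: π_N = (270 - 0.5Q)q_N - (82q_N + 3q_N²). Setting ∂π_N/∂q_N = 0: 188 - 7q_N - (1/2)(q_S) = 0.
Solace's first-order condition: 254 - 4q_S - (1/2)(q_N) = 0.
Rearranging gives the reaction functions q_N = (188 - (1/2)q_S)/7 and q_S = (254 - (1/2)q_N)/4.
Substituting one into the other gives q_N = 22.5225 and q_S = 60.6847.
Total output Q = 83.2072, so price P = 270 - (1/2)·83.2072 = 228.3964.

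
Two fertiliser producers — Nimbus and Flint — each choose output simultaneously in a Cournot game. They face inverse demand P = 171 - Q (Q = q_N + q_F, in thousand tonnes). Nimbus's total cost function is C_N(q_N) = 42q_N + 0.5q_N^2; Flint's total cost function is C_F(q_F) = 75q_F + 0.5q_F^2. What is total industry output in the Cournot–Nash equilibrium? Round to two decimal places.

56.25

Nimbus's profit: π_N = (171 - Q)q_N - (42q_N + (1/2)q_N²). Setting ∂π_N/∂q_N = 0: 129 - 3q_N - (q_F) = 0.
Flint's first-order condition: 96 - 3q_F - (q_N) = 0.
So q_N = (129 - q_F)/3 and q_F = (96 - q_N)/3.
Substituting one into the other gives q_N = 291/8 and q_F = 159/8.
Total output Q = 291/8 + 159/8 = 225/4.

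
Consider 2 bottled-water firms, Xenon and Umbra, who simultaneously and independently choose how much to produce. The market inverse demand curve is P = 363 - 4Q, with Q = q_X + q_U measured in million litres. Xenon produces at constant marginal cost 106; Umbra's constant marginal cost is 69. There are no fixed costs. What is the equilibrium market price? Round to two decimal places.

179.33

Xenon's profit: π_X = (363 - 4Q)q_X - (106q_X). Setting ∂π_X/∂q_X = 0: 257 - 8q_X - 4(q_U) = 0.
Umbra's profit: π_U = (363 - 4Q)q_U - (69q_U). Setting ∂π_U/∂q_U = 0: 294 - 8q_U - 4(q_X) = 0.
Best responses: q_X = (257 - 4q_U)/8, q_U = (294 - 4q_X)/8.
Solving the pair: q_X = 55/3, q_U = 331/12.
Total output Q = 551/12, so price P = 363 - 4·(551/12) = 538/3.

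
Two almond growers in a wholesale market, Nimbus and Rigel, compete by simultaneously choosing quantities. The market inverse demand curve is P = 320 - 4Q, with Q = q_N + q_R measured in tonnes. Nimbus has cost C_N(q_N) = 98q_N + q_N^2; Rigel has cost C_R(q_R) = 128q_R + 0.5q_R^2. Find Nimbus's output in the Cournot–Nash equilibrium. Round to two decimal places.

Nimbus's profit: π_N = (320 - 4Q)q_N - (98q_N + q_N²). Setting ∂π_N/∂q_N = 0: 222 - 10q_N - 4(q_R) = 0.
Rigel's first-order condition: 192 - 9q_R - 4(q_N) = 0.
Best responses: q_N = (222 - 4q_R)/10, q_R = (192 - 4q_N)/9.
Solving the pair: q_N = 615/37, q_R = 516/37.

16.62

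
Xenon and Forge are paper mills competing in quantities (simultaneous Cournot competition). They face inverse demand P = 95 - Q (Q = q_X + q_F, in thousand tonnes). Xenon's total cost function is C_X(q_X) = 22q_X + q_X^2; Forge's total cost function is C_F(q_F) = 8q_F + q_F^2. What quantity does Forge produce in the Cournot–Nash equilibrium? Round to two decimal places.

18.33

Xenon's profit: π_X = (95 - Q)q_X - (22q_X + q_X²). Setting ∂π_X/∂q_X = 0: 73 - 4q_X - (q_F) = 0.
Forge's profit: π_F = (95 - Q)q_F - (8q_F + q_F²). Setting ∂π_F/∂q_F = 0: 87 - 4q_F - (q_X) = 0.
So q_X = (73 - q_F)/4 and q_F = (87 - q_X)/4.
Solving the pair: q_X = 41/3, q_F = 55/3.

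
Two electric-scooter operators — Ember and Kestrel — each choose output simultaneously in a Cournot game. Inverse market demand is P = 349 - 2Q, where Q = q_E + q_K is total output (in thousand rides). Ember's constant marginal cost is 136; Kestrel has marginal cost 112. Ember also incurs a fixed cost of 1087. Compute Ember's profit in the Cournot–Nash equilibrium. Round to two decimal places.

897.50

Ember's profit: π_E = (349 - 2Q)q_E - (136q_E). Setting ∂π_E/∂q_E = 0: 213 - 4q_E - 2(q_K) = 0.
Kestrel's first-order condition: 237 - 4q_K - 2(q_E) = 0.
Rearranging gives the reaction functions q_E = (213 - 2q_K)/4 and q_K = (237 - 2q_E)/4.
Substituting one into the other gives q_E = 63/2 and q_K = 87/2.
Price P = 349 - 2·75 = 199.
Ember's profit: (199 - 136)·(63/2) - 1087 = 1795/2.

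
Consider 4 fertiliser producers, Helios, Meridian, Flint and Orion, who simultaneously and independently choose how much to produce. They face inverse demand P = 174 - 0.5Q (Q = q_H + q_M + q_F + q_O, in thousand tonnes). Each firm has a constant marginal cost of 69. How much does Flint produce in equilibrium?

42

Each firm earns π_i = (174 - 0.5Q)q_i - 69q_i.
Setting ∂π_i/∂q_i = 0 with rivals' quantities fixed: 105 - q_i - (1/2)·Σ_{j≠i} q_j = 0.
With identical firms every q_j equals q_i, so Σ_{j≠i} q_j = 3q_i and 105 = (5/2)q_i, giving q_i = 42.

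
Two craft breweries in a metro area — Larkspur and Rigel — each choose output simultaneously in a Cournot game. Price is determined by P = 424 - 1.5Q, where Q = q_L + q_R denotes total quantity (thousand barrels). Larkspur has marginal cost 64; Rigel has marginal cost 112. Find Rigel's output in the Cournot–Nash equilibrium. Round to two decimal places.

58.67

Larkspur's profit: π_L = (424 - 1.5Q)q_L - (64q_L). Setting ∂π_L/∂q_L = 0: 360 - 3q_L - (3/2)(q_R) = 0.
Rigel's first-order condition: 312 - 3q_R - (3/2)(q_L) = 0.
So q_L = (360 - (3/2)q_R)/3 and q_R = (312 - (3/2)q_L)/3.
Solving the pair: q_L = 272/3, q_R = 176/3.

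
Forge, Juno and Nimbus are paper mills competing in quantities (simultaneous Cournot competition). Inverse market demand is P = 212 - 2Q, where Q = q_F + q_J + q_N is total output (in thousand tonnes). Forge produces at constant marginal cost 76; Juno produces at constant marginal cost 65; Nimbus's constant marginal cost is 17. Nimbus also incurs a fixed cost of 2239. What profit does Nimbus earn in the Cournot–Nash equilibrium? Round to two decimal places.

611.13

Forge's profit: π_F = (212 - 2Q)q_F - (76q_F). Setting ∂π_F/∂q_F = 0: 136 - 4q_F - 2(q_J + q_N) = 0.
Juno's first-order condition: 147 - 4q_J - 2(q_F + q_N) = 0.
Nimbus's profit: π_N = (212 - 2Q)q_N - (17q_N). Setting ∂π_N/∂q_N = 0: 195 - 4q_N - 2(q_F + q_J) = 0.
Adding the 3 first-order conditions: 478 − 8Q = 0, so Q = 239/4.
Back-substituting: q_F = (136 − 239/2)/2 = 33/4, q_J = (147 − 239/2)/2 = 55/4, q_N = (195 − 239/2)/2 = 151/4.
Price P = 212 - 2·(239/4) = 185/2.
Nimbus's profit: (185/2 - 17)·(151/4) - 2239 = 611.1250.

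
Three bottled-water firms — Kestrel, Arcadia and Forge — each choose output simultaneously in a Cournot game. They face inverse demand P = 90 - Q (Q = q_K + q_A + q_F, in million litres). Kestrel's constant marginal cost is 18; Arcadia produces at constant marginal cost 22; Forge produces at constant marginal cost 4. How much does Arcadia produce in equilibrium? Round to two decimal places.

11.50

Kestrel's profit: π_K = (90 - Q)q_K - (18q_K). Setting ∂π_K/∂q_K = 0: 72 - 2q_K - (q_A + q_F) = 0.
Arcadia's first-order condition: 68 - 2q_A - (q_K + q_F) = 0.
Forge's first-order condition: 86 - 2q_F - (q_K + q_A) = 0.
Adding the 3 first-order conditions: 226 − 4Q = 0, so Q = 113/2.
Back-substituting: q_K = (72 − 113/2) = 31/2, q_A = (68 − 113/2) = 23/2, q_F = (86 − 113/2) = 59/2.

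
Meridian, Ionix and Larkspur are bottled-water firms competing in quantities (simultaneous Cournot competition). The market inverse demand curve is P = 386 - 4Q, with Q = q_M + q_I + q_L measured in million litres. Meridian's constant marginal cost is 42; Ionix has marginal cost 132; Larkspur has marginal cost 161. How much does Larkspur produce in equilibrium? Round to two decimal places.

4.81

Meridian's profit: π_M = (386 - 4Q)q_M - (42q_M). Setting ∂π_M/∂q_M = 0: 344 - 8q_M - 4(q_I + q_L) = 0.
Ionix's profit: π_I = (386 - 4Q)q_I - (132q_I). Setting ∂π_I/∂q_I = 0: 254 - 8q_I - 4(q_M + q_L) = 0.
Larkspur's first-order condition: 225 - 8q_L - 4(q_M + q_I) = 0.
Summing all 3 equations gives 823 − 16Q = 0, hence Q = 823/16.
Back-substituting: q_M = (344 − 823/4)/4 = 553/16, q_I = (254 − 823/4)/4 = 193/16, q_L = (225 − 823/4)/4 = 77/16.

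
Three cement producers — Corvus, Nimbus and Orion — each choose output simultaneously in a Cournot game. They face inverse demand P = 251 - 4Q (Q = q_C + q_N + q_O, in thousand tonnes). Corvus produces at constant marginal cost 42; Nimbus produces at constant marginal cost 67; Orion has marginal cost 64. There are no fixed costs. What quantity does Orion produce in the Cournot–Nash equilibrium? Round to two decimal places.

Corvus's profit: π_C = (251 - 4Q)q_C - (42q_C). Setting ∂π_C/∂q_C = 0: 209 - 8q_C - 4(q_N + q_O) = 0.
Nimbus's profit: π_N = (251 - 4Q)q_N - (67q_N). Setting ∂π_N/∂q_N = 0: 184 - 8q_N - 4(q_C + q_O) = 0.
Orion's profit: π_O = (251 - 4Q)q_O - (64q_O). Setting ∂π_O/∂q_O = 0: 187 - 8q_O - 4(q_C + q_N) = 0.
Summing all 3 equations gives 580 − 16Q = 0, hence Q = 145/4.
Back-substituting: q_C = (209 − 145)/4 = 16, q_N = (184 − 145)/4 = 39/4, q_O = (187 − 145)/4 = 21/2.

10.50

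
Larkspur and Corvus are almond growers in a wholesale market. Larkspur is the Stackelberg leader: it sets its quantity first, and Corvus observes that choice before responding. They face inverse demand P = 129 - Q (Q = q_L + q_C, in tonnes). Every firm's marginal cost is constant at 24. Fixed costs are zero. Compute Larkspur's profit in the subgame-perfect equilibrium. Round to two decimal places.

The follower Corvus best-responds to any q_L: π_C = (129 - Q)q_C - 24q_C.
Follower FOC: 105 - q_L - 2q_C = 0, so q_C(q_L) = (105 - q_L)/2.
The leader anticipates this reaction. Substituting into P = 129 - Q gives P = 153/2 - (1/2)q_L, so π_L = (153/2 - (1/2)q_L)q_L - 24q_L.
Maximising: ∂π_L/∂q_L = 105/2 - q_L = 0, giving q_L = 105/2.
Then q_C = (105 - 105/2)/2 = 105/4.
Price P = 129 - 315/4 = 201/4.
Larkspur's profit: (201/4 - 24)·(105/2) = 1378.1250.

1378.13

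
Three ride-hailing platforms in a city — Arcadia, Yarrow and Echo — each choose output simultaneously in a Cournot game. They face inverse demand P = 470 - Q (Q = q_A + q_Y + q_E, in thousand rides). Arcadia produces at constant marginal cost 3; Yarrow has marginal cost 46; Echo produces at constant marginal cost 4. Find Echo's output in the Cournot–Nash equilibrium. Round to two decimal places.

126.75

Arcadia's profit: π_A = (470 - Q)q_A - (3q_A). Setting ∂π_A/∂q_A = 0: 467 - 2q_A - (q_Y + q_E) = 0.
Yarrow's first-order condition: 424 - 2q_Y - (q_A + q_E) = 0.
Echo's first-order condition: 466 - 2q_E - (q_A + q_Y) = 0.
Summing all 3 equations gives 1357 − 4Q = 0, hence Q = 1357/4.
Back-substituting: q_A = (467 − 1357/4) = 511/4, q_Y = (424 − 1357/4) = 339/4, q_E = (466 − 1357/4) = 507/4.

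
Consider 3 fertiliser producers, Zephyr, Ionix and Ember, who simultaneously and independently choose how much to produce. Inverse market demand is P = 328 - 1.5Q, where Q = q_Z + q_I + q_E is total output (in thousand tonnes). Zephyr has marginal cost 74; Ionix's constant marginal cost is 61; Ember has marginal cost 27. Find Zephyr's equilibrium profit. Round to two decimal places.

1568.17

Zephyr's profit: π_Z = (328 - 1.5Q)q_Z - (74q_Z). Setting ∂π_Z/∂q_Z = 0: 254 - 3q_Z - (3/2)(q_I + q_E) = 0.
Ionix's profit: π_I = (328 - 1.5Q)q_I - (61q_I). Setting ∂π_I/∂q_I = 0: 267 - 3q_I - (3/2)(q_Z + q_E) = 0.
Ember's profit: π_E = (328 - 1.5Q)q_E - (27q_E). Setting ∂π_E/∂q_E = 0: 301 - 3q_E - (3/2)(q_Z + q_I) = 0.
Adding the 3 first-order conditions: 822 − 6Q = 0, so Q = 137.
Back-substituting: q_Z = (254 − 411/2)/(3/2) = 97/3, q_I = (267 − 411/2)/(3/2) = 41, q_E = (301 − 411/2)/(3/2) = 191/3.
Price P = 328 - (3/2)·137 = 245/2.
Zephyr's profit: (245/2 - 74)·(97/3) = 1568.1667.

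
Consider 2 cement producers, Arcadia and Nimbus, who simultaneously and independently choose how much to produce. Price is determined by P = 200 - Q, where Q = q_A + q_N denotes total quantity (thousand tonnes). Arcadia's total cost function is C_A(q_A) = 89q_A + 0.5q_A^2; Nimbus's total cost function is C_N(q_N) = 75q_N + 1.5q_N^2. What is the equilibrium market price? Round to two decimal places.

Arcadia's profit: π_A = (200 - Q)q_A - (89q_A + (1/2)q_A²). Setting ∂π_A/∂q_A = 0: 111 - 3q_A - (q_N) = 0.
Nimbus's profit: π_N = (200 - Q)q_N - (75q_N + (3/2)q_N²). Setting ∂π_N/∂q_N = 0: 125 - 5q_N - (q_A) = 0.
Best responses: q_A = (111 - q_N)/3, q_N = (125 - q_A)/5.
Solving the pair: q_A = 215/7, q_N = 132/7.
Total output Q = 347/7, so price P = 200 - 347/7 = 1053/7.

150.43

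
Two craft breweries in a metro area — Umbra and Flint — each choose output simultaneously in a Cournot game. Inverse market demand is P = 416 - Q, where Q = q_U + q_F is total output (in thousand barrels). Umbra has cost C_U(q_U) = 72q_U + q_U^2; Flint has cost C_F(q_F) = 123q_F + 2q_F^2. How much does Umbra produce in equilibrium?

Umbra's profit: π_U = (416 - Q)q_U - (72q_U + q_U²). Setting ∂π_U/∂q_U = 0: 344 - 4q_U - (q_F) = 0.
Flint's profit: π_F = (416 - Q)q_F - (123q_F + 2q_F²). Setting ∂π_F/∂q_F = 0: 293 - 6q_F - (q_U) = 0.
So q_U = (344 - q_F)/4 and q_F = (293 - q_U)/6.
Solving the pair: q_U = 77, q_F = 36.

77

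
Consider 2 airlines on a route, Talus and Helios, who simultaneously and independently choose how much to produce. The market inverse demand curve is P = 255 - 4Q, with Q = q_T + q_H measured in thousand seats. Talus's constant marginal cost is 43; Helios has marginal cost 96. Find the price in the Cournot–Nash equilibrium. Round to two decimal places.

Talus's profit: π_T = (255 - 4Q)q_T - (43q_T). Setting ∂π_T/∂q_T = 0: 212 - 8q_T - 4(q_H) = 0.
Helios's first-order condition: 159 - 8q_H - 4(q_T) = 0.
So q_T = (212 - 4q_H)/8 and q_H = (159 - 4q_T)/8.
Solving the pair: q_T = 265/12, q_H = 53/6.
Total output Q = 371/12, so price P = 255 - 4·(371/12) = 394/3.

131.33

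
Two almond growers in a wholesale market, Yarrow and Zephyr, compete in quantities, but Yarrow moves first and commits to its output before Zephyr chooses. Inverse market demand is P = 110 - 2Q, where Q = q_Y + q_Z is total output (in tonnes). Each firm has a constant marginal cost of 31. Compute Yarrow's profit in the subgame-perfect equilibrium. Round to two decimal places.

Solve by backward induction. Given q_Y, the follower Zephyr maximises π_Z = (110 - 2q_Y - 2q_Z)q_Z - 31q_Z.
∂π_Z/∂q_Z = 79 - 2q_Y - 4q_Z = 0 gives the reaction function q_Z = (79 - 2q_Y)/4.
Yarrow substitutes q_Z(q_Y) into its own profit: π_Y = q_Y(110 - 2q_Y - (79 - 2q_Y)/2) - 31q_Y = (141/2 - q_Y)q_Y - 31q_Y.
Leader FOC: 79/2 - 2q_Y = 0, so q_Y = 79/4.
Then q_Z = (79 - 2·(79/4))/4 = 79/8.
Price P = 110 - 2·(237/8) = 203/4.
Yarrow's profit: (203/4 - 31)·(79/4) = 390.0625.

390.06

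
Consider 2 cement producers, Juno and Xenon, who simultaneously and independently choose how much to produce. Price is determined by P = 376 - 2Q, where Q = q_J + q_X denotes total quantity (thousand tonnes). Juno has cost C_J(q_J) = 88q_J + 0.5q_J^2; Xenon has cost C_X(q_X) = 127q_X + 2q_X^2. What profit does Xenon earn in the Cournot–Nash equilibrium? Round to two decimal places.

1381.36

Juno's profit: π_J = (376 - 2Q)q_J - (88q_J + (1/2)q_J²). Setting ∂π_J/∂q_J = 0: 288 - 5q_J - 2(q_X) = 0.
Xenon's profit: π_X = (376 - 2Q)q_X - (127q_X + 2q_X²). Setting ∂π_X/∂q_X = 0: 249 - 8q_X - 2(q_J) = 0.
Best responses: q_J = (288 - 2q_X)/5, q_X = (249 - 2q_J)/8.
Substituting one into the other gives q_J = 301/6 and q_X = 223/12.
Price P = 376 - 2·(275/4) = 477/2.
Xenon's profit: (477/2)·(223/12) - 127·(223/12) - 2(223/12)² = 1381.3611.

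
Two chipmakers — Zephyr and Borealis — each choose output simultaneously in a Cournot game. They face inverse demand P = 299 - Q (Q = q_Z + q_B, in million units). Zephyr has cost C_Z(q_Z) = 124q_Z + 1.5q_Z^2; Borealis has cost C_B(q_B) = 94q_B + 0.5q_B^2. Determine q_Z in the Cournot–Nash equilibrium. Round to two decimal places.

Zephyr's profit: π_Z = (299 - Q)q_Z - (124q_Z + (3/2)q_Z²). Setting ∂π_Z/∂q_Z = 0: 175 - 5q_Z - (q_B) = 0.
Borealis's first-order condition: 205 - 3q_B - (q_Z) = 0.
Rearranging gives the reaction functions q_Z = (175 - q_B)/5 and q_B = (205 - q_Z)/3.
Substituting one into the other gives q_Z = 160/7 and q_B = 425/7.

22.86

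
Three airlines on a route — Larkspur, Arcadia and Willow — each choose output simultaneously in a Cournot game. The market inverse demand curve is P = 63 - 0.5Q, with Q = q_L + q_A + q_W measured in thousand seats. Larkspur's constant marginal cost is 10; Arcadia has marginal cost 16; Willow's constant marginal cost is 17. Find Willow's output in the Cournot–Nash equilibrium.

19

Larkspur's profit: π_L = (63 - 0.5Q)q_L - (10q_L). Setting ∂π_L/∂q_L = 0: 53 - q_L - (1/2)(q_A + q_W) = 0.
Arcadia's first-order condition: 47 - q_A - (1/2)(q_L + q_W) = 0.
Willow's first-order condition: 46 - q_W - (1/2)(q_L + q_A) = 0.
Summing all 3 equations gives 146 − 2Q = 0, hence Q = 73.
Back-substituting: q_L = (53 − 73/2)/(1/2) = 33, q_A = (47 − 73/2)/(1/2) = 21, q_W = (46 − 73/2)/(1/2) = 19.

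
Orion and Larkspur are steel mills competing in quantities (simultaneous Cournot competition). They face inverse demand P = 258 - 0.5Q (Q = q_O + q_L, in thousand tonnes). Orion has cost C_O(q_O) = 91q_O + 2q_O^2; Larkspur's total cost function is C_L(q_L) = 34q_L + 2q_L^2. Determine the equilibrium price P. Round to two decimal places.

Orion's profit: π_O = (258 - 0.5Q)q_O - (91q_O + 2q_O²). Setting ∂π_O/∂q_O = 0: 167 - 5q_O - (1/2)(q_L) = 0.
Larkspur's profit: π_L = (258 - 0.5Q)q_L - (34q_L + 2q_L²). Setting ∂π_L/∂q_L = 0: 224 - 5q_L - (1/2)(q_O) = 0.
Rearranging gives the reaction functions q_O = (167 - (1/2)q_L)/5 and q_L = (224 - (1/2)q_O)/5.
Substituting one into the other gives q_O = 964/33 and q_L = 1382/33.
Total output Q = 782/11, so price P = 258 - (1/2)·(782/11) = 222.4545.

222.45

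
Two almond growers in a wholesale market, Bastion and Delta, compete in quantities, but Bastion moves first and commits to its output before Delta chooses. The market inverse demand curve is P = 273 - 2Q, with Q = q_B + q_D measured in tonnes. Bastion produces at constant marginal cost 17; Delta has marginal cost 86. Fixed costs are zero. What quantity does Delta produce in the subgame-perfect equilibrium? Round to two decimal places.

6.13

Solve by backward induction. Given q_B, the follower Delta maximises π_D = (273 - 2q_B - 2q_D)q_D - 86q_D.
Setting the follower's marginal profit to zero, 187 - 2q_B - 4q_D = 0, i.e. q_D = (187 - 2q_B)/4.
Bastion substitutes q_D(q_B) into its own profit: π_B = q_B(273 - 2q_B - (187 - 2q_B)/2) - 17q_B = (359/2 - q_B)q_B - 17q_B.
Maximising: ∂π_B/∂q_B = 325/2 - 2q_B = 0, giving q_B = 325/4.
Then q_D = (187 - 2·(325/4))/4 = 49/8.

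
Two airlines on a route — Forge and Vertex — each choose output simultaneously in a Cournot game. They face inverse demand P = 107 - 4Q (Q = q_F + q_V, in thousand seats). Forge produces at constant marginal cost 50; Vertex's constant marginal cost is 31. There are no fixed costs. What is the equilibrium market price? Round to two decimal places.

62.67

Forge's profit: π_F = (107 - 4Q)q_F - (50q_F). Setting ∂π_F/∂q_F = 0: 57 - 8q_F - 4(q_V) = 0.
Vertex's first-order condition: 76 - 8q_V - 4(q_F) = 0.
Best responses: q_F = (57 - 4q_V)/8, q_V = (76 - 4q_F)/8.
Solving the pair: q_F = 19/6, q_V = 95/12.
Total output Q = 133/12, so price P = 107 - 4·(133/12) = 188/3.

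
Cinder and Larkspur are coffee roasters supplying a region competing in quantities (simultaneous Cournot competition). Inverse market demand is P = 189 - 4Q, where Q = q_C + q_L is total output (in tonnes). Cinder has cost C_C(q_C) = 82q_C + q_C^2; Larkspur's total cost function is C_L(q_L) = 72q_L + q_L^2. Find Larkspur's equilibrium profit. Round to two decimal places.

390.14

Cinder's profit: π_C = (189 - 4Q)q_C - (82q_C + q_C²). Setting ∂π_C/∂q_C = 0: 107 - 10q_C - 4(q_L) = 0.
Larkspur's profit: π_L = (189 - 4Q)q_L - (72q_L + q_L²). Setting ∂π_L/∂q_L = 0: 117 - 10q_L - 4(q_C) = 0.
Rearranging gives the reaction functions q_C = (107 - 4q_L)/10 and q_L = (117 - 4q_C)/10.
Substituting one into the other gives q_C = 43/6 and q_L = 53/6.
Price P = 189 - 4·16 = 125.
Larkspur's profit: 125·(53/6) - 72·(53/6) - (53/6)² = 390.1389.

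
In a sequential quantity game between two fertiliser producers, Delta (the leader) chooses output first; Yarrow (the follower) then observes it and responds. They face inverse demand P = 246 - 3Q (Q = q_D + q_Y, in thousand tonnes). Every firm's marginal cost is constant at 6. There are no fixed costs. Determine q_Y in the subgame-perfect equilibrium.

The follower Yarrow best-responds to any q_D: π_Y = (246 - 3Q)q_Y - 6q_Y.
Follower FOC: 240 - 3q_D - 6q_Y = 0, so q_Y(q_D) = (240 - 3q_D)/6.
The leader anticipates this reaction. Substituting into P = 246 - 3Q gives P = 126 - (3/2)q_D, so π_D = (126 - (3/2)q_D)q_D - 6q_D.
The leader's first-order condition 120 - 3q_D = 0 yields q_D = 40.
Then q_Y = (240 - 3·40)/6 = 20.

20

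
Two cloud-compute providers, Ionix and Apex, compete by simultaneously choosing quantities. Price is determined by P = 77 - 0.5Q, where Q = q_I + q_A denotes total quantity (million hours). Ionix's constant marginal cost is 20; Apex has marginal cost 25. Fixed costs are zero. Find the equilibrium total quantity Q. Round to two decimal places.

72.67

Ionix's profit: π_I = (77 - 0.5Q)q_I - (20q_I). Setting ∂π_I/∂q_I = 0: 57 - q_I - (1/2)(q_A) = 0.
Apex's first-order condition: 52 - q_A - (1/2)(q_I) = 0.
Best responses: q_I = (57 - (1/2)q_A), q_A = (52 - (1/2)q_I).
Solving the pair: q_I = 124/3, q_A = 94/3.
Total output Q = 124/3 + 94/3 = 218/3.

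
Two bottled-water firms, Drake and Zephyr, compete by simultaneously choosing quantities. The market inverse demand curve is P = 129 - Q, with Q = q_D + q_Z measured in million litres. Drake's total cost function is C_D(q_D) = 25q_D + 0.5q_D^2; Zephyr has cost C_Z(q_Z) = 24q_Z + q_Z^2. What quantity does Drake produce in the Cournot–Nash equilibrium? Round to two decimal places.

Drake's profit: π_D = (129 - Q)q_D - (25q_D + (1/2)q_D²). Setting ∂π_D/∂q_D = 0: 104 - 3q_D - (q_Z) = 0.
Zephyr's profit: π_Z = (129 - Q)q_Z - (24q_Z + q_Z²). Setting ∂π_Z/∂q_Z = 0: 105 - 4q_Z - (q_D) = 0.
So q_D = (104 - q_Z)/3 and q_Z = (105 - q_D)/4.
Substituting one into the other gives q_D = 311/11 and q_Z = 211/11.

28.27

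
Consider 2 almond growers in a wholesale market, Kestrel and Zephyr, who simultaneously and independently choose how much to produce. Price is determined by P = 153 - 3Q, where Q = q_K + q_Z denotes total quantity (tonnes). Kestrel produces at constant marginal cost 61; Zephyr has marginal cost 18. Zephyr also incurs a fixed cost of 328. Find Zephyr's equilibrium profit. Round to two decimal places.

Kestrel's profit: π_K = (153 - 3Q)q_K - (61q_K). Setting ∂π_K/∂q_K = 0: 92 - 6q_K - 3(q_Z) = 0.
Zephyr's first-order condition: 135 - 6q_Z - 3(q_K) = 0.
So q_K = (92 - 3q_Z)/6 and q_Z = (135 - 3q_K)/6.
Substituting one into the other gives q_K = 49/9 and q_Z = 178/9.
Price P = 153 - 3·(227/9) = 232/3.
Zephyr's profit: (232/3 - 18)·(178/9) - 328 = 845.4815.

845.48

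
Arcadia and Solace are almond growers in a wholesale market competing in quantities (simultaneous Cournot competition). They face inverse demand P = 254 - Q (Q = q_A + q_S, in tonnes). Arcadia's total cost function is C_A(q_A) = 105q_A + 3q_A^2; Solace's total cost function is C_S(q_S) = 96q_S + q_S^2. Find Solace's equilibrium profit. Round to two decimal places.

Arcadia's profit: π_A = (254 - Q)q_A - (105q_A + 3q_A²). Setting ∂π_A/∂q_A = 0: 149 - 8q_A - (q_S) = 0.
Solace's profit: π_S = (254 - Q)q_S - (96q_S + q_S²). Setting ∂π_S/∂q_S = 0: 158 - 4q_S - (q_A) = 0.
So q_A = (149 - q_S)/8 and q_S = (158 - q_A)/4.
Solving the pair: q_A = 438/31, q_S = 1115/31.
Price P = 254 - 1553/31 = 203.9032.
Solace's profit: 203.9032·(1115/31) - 96·(1115/31) - (1115/31)² = 2587.3569.

2587.36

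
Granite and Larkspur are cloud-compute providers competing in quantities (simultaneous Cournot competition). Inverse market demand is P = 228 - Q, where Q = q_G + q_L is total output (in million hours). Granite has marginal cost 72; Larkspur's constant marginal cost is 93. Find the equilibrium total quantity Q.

Granite's profit: π_G = (228 - Q)q_G - (72q_G). Setting ∂π_G/∂q_G = 0: 156 - 2q_G - (q_L) = 0.
Larkspur's profit: π_L = (228 - Q)q_L - (93q_L). Setting ∂π_L/∂q_L = 0: 135 - 2q_L - (q_G) = 0.
Best responses: q_G = (156 - q_L)/2, q_L = (135 - q_G)/2.
Solving the pair: q_G = 59, q_L = 38.
Total output Q = 59 + 38 = 97.

97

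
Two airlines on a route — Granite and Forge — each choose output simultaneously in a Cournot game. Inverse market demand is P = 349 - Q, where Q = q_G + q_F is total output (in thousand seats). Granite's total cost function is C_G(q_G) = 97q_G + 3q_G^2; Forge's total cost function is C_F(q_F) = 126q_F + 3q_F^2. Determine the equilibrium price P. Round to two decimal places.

296.22

Granite's profit: π_G = (349 - Q)q_G - (97q_G + 3q_G²). Setting ∂π_G/∂q_G = 0: 252 - 8q_G - (q_F) = 0.
Forge's first-order condition: 223 - 8q_F - (q_G) = 0.
So q_G = (252 - q_F)/8 and q_F = (223 - q_G)/8.
Substituting one into the other gives q_G = 1793/63 and q_F = 1532/63.
Total output Q = 475/9, so price P = 349 - 475/9 = 296.2222.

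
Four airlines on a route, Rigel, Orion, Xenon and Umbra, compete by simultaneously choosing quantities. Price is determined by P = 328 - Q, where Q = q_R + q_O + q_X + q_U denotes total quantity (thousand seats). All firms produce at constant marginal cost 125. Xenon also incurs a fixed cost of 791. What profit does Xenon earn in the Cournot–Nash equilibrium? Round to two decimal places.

Each firm earns π_i = (328 - Q)q_i - 125q_i.
Setting ∂π_i/∂q_i = 0 with rivals' quantities fixed: 203 - 2q_i - Σ_{j≠i} q_j = 0.
With identical firms every q_j equals q_i, so Σ_{j≠i} q_j = 3q_i and 203 = 5q_i, giving q_i = 203/5.
Price P = 328 - 812/5 = 828/5.
Xenon's profit: (828/5 - 125)·(203/5) - 791 = 857.3600.

857.36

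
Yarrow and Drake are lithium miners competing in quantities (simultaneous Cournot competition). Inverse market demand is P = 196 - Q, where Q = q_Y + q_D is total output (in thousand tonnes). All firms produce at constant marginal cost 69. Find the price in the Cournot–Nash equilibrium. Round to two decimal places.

111.33

A representative firm's profit is π_i = q_i(196 - Q) - 69q_i.
First-order condition (treating rivals' output as given): 127 - 2q_i - q_j = 0.
By symmetry each firm produces the same amount; substituting q_j = q_i yields q_i = 127/3.
Total output Q = 254/3, so price P = 196 - 254/3 = 334/3.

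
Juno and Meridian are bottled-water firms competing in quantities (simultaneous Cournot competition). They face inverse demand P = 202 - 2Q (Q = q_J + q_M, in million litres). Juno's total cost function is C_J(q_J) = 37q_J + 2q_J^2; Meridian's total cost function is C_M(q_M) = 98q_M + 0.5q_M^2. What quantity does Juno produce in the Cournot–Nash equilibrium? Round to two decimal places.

17.14

Juno's profit: π_J = (202 - 2Q)q_J - (37q_J + 2q_J²). Setting ∂π_J/∂q_J = 0: 165 - 8q_J - 2(q_M) = 0.
Meridian's profit: π_M = (202 - 2Q)q_M - (98q_M + (1/2)q_M²). Setting ∂π_M/∂q_M = 0: 104 - 5q_M - 2(q_J) = 0.
Rearranging gives the reaction functions q_J = (165 - 2q_M)/8 and q_M = (104 - 2q_J)/5.
Substituting one into the other gives q_J = 617/36 and q_M = 251/18.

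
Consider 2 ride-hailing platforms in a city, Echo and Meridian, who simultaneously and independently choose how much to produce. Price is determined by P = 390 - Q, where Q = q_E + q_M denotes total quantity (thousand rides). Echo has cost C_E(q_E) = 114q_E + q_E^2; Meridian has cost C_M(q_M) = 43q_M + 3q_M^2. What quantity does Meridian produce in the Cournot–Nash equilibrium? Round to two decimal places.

Echo's profit: π_E = (390 - Q)q_E - (114q_E + q_E²). Setting ∂π_E/∂q_E = 0: 276 - 4q_E - (q_M) = 0.
Meridian's profit: π_M = (390 - Q)q_M - (43q_M + 3q_M²). Setting ∂π_M/∂q_M = 0: 347 - 8q_M - (q_E) = 0.
So q_E = (276 - q_M)/4 and q_M = (347 - q_E)/8.
Solving the pair: q_E = 1861/31, q_M = 1112/31.

35.87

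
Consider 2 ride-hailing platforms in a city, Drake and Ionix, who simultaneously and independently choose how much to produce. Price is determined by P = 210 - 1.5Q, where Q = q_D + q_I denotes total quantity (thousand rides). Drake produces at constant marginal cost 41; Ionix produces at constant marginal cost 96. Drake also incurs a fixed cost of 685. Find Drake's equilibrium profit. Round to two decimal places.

3031.74

Drake's profit: π_D = (210 - 1.5Q)q_D - (41q_D). Setting ∂π_D/∂q_D = 0: 169 - 3q_D - (3/2)(q_I) = 0.
Ionix's first-order condition: 114 - 3q_I - (3/2)(q_D) = 0.
Rearranging gives the reaction functions q_D = (169 - (3/2)q_I)/3 and q_I = (114 - (3/2)q_D)/3.
Solving the pair: q_D = 448/9, q_I = 118/9.
Price P = 210 - (3/2)·(566/9) = 347/3.
Drake's profit: (347/3 - 41)·(448/9) - 685 = 3031.7407.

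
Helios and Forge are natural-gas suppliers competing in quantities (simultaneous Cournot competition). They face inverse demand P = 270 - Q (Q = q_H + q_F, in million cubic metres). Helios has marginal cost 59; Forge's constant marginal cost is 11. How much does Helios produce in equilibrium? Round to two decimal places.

Helios's profit: π_H = (270 - Q)q_H - (59q_H). Setting ∂π_H/∂q_H = 0: 211 - 2q_H - (q_F) = 0.
Forge's first-order condition: 259 - 2q_F - (q_H) = 0.
Best responses: q_H = (211 - q_F)/2, q_F = (259 - q_H)/2.
Solving the pair: q_H = 163/3, q_F = 307/3.

54.33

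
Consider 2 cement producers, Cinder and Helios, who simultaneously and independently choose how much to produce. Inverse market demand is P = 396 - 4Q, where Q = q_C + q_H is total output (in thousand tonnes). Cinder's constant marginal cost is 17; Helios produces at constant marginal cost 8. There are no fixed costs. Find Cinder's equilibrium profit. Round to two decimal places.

Cinder's profit: π_C = (396 - 4Q)q_C - (17q_C). Setting ∂π_C/∂q_C = 0: 379 - 8q_C - 4(q_H) = 0.
Helios's profit: π_H = (396 - 4Q)q_H - (8q_H). Setting ∂π_H/∂q_H = 0: 388 - 8q_H - 4(q_C) = 0.
Best responses: q_C = (379 - 4q_H)/8, q_H = (388 - 4q_C)/8.
Solving the pair: q_C = 185/6, q_H = 397/12.
Price P = 396 - 4·(767/12) = 421/3.
Cinder's profit: (421/3 - 17)·(185/6) = 3802.7778.

3802.78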